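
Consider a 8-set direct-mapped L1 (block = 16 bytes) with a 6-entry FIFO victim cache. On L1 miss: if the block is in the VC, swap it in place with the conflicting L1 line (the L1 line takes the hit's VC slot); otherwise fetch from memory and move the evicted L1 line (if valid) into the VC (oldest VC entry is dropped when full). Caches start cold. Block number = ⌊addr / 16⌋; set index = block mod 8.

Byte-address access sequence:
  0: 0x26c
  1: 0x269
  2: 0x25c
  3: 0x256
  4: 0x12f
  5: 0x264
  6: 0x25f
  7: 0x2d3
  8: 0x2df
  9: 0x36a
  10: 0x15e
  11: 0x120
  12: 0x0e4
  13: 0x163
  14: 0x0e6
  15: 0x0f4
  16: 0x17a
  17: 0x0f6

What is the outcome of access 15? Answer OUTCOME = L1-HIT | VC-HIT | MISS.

OUTCOME = MISS

  [0] addr=0x26c blk=38 s=6: MISS | VC []
  [1] addr=0x269 blk=38 s=6: L1-HIT | VC []
  [2] addr=0x25c blk=37 s=5: MISS | VC []
  [3] addr=0x256 blk=37 s=5: L1-HIT | VC []
  [4] addr=0x12f blk=18 s=2: MISS | VC []
  [5] addr=0x264 blk=38 s=6: L1-HIT | VC []
  [6] addr=0x25f blk=37 s=5: L1-HIT | VC []
  [7] addr=0x2d3 blk=45 s=5: MISS | VC [37]
  [8] addr=0x2df blk=45 s=5: L1-HIT | VC [37]
  [9] addr=0x36a blk=54 s=6: MISS | VC [37, 38]
  [10] addr=0x15e blk=21 s=5: MISS | VC [37, 38, 45]
  [11] addr=0x120 blk=18 s=2: L1-HIT | VC [37, 38, 45]
  [12] addr=0xe4 blk=14 s=6: MISS | VC [37, 38, 45, 54]
  [13] addr=0x163 blk=22 s=6: MISS | VC [37, 38, 45, 54, 14]
  [14] addr=0xe6 blk=14 s=6: VC-HIT | VC [37, 38, 45, 54, 22]
  [15] addr=0xf4 blk=15 s=7: MISS | VC [37, 38, 45, 54, 22]
  [16] addr=0x17a blk=23 s=7: MISS | VC [37, 38, 45, 54, 22, 15]
  [17] addr=0xf6 blk=15 s=7: VC-HIT | VC [37, 38, 45, 54, 22, 23]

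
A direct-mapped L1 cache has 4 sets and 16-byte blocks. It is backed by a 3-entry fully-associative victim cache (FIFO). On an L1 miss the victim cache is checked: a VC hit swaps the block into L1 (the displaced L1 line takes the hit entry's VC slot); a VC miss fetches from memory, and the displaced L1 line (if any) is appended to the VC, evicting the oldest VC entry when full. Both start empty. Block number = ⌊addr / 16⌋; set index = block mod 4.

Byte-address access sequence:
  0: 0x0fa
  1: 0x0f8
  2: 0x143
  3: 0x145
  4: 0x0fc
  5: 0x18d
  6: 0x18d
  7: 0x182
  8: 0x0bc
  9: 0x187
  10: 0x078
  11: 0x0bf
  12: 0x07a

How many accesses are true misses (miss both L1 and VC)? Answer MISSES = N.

  [0] addr=0xfa blk=15 s=3: MISS | VC []
  [1] addr=0xf8 blk=15 s=3: L1-HIT | VC []
  [2] addr=0x143 blk=20 s=0: MISS | VC []
  [3] addr=0x145 blk=20 s=0: L1-HIT | VC []
  [4] addr=0xfc blk=15 s=3: L1-HIT | VC []
  [5] addr=0x18d blk=24 s=0: MISS | VC [20]
  [6] addr=0x18d blk=24 s=0: L1-HIT | VC [20]
  [7] addr=0x182 blk=24 s=0: L1-HIT | VC [20]
  [8] addr=0xbc blk=11 s=3: MISS | VC [20, 15]
  [9] addr=0x187 blk=24 s=0: L1-HIT | VC [20, 15]
  [10] addr=0x78 blk=7 s=3: MISS | VC [20, 15, 11]
  [11] addr=0xbf blk=11 s=3: VC-HIT | VC [20, 15, 7]
  [12] addr=0x7a blk=7 s=3: VC-HIT | VC [20, 15, 11]

MISSES = 5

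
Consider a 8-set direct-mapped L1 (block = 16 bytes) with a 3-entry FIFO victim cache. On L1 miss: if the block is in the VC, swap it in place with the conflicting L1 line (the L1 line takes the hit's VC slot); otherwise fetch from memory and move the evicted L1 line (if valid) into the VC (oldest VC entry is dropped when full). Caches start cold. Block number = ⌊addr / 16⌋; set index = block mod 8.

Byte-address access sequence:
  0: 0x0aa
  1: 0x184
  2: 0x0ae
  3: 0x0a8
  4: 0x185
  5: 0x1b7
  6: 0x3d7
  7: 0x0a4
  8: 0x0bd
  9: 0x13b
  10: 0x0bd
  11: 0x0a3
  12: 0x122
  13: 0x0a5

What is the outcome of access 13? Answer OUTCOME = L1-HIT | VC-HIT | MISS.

  [0] addr=0xaa blk=10 s=2: MISS | VC []
  [1] addr=0x184 blk=24 s=0: MISS | VC []
  [2] addr=0xae blk=10 s=2: L1-HIT | VC []
  [3] addr=0xa8 blk=10 s=2: L1-HIT | VC []
  [4] addr=0x185 blk=24 s=0: L1-HIT | VC []
  [5] addr=0x1b7 blk=27 s=3: MISS | VC []
  [6] addr=0x3d7 blk=61 s=5: MISS | VC []
  [7] addr=0xa4 blk=10 s=2: L1-HIT | VC []
  [8] addr=0xbd blk=11 s=3: MISS | VC [27]
  [9] addr=0x13b blk=19 s=3: MISS | VC [27, 11]
  [10] addr=0xbd blk=11 s=3: VC-HIT | VC [27, 19]
  [11] addr=0xa3 blk=10 s=2: L1-HIT | VC [27, 19]
  [12] addr=0x122 blk=18 s=2: MISS | VC [27, 19, 10]
  [13] addr=0xa5 blk=10 s=2: VC-HIT | VC [27, 19, 18]

OUTCOME = VC-HIT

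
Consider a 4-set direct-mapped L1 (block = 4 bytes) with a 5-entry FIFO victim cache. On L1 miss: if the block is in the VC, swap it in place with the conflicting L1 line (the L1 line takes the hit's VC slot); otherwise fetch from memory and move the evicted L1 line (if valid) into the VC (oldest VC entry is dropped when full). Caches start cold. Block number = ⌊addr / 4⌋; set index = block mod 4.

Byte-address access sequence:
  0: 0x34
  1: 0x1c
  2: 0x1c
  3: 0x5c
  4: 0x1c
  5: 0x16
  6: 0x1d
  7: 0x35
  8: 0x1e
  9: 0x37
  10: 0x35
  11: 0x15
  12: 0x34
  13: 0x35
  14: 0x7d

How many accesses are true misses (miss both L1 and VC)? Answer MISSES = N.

MISSES = 5

  [0] addr=0x34 blk=13 s=1: MISS | VC []
  [1] addr=0x1c blk=7 s=3: MISS | VC []
  [2] addr=0x1c blk=7 s=3: L1-HIT | VC []
  [3] addr=0x5c blk=23 s=3: MISS | VC [7]
  [4] addr=0x1c blk=7 s=3: VC-HIT | VC [23]
  [5] addr=0x16 blk=5 s=1: MISS | VC [23, 13]
  [6] addr=0x1d blk=7 s=3: L1-HIT | VC [23, 13]
  [7] addr=0x35 blk=13 s=1: VC-HIT | VC [23, 5]
  [8] addr=0x1e blk=7 s=3: L1-HIT | VC [23, 5]
  [9] addr=0x37 blk=13 s=1: L1-HIT | VC [23, 5]
  [10] addr=0x35 blk=13 s=1: L1-HIT | VC [23, 5]
  [11] addr=0x15 blk=5 s=1: VC-HIT | VC [23, 13]
  [12] addr=0x34 blk=13 s=1: VC-HIT | VC [23, 5]
  [13] addr=0x35 blk=13 s=1: L1-HIT | VC [23, 5]
  [14] addr=0x7d blk=31 s=3: MISS | VC [23, 5, 7]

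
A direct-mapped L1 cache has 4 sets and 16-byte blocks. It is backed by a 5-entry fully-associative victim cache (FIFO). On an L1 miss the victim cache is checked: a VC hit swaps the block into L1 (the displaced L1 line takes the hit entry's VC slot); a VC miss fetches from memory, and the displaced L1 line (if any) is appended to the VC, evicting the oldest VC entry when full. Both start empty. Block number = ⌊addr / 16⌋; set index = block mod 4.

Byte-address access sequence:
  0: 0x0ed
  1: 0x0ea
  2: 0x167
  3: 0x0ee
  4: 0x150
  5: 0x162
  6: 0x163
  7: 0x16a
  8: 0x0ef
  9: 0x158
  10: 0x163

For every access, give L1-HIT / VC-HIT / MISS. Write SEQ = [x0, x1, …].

SEQ = [MISS, L1-HIT, MISS, VC-HIT, MISS, VC-HIT, L1-HIT, L1-HIT, VC-HIT, L1-HIT, VC-HIT]

#0 0xed→b14/s2 MISS; vc=[]
#1 0xea→b14/s2 L1-HIT; vc=[]
#2 0x167→b22/s2 MISS; vc=[14]
#3 0xee→b14/s2 VC-HIT; vc=[22]
#4 0x150→b21/s1 MISS; vc=[22]
#5 0x162→b22/s2 VC-HIT; vc=[14]
#6 0x163→b22/s2 L1-HIT; vc=[14]
#7 0x16a→b22/s2 L1-HIT; vc=[14]
#8 0xef→b14/s2 VC-HIT; vc=[22]
#9 0x158→b21/s1 L1-HIT; vc=[22]
#10 0x163→b22/s2 VC-HIT; vc=[14]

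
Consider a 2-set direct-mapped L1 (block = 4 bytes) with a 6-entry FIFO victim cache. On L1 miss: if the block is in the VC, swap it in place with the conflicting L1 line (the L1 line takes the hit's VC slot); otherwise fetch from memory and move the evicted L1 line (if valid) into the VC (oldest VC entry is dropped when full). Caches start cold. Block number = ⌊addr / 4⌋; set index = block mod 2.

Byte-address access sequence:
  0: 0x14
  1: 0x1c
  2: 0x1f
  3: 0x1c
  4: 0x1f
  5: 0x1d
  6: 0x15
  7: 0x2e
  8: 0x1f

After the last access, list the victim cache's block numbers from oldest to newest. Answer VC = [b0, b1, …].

VC = [11, 5]

0: 0x14 (blk 5, set 1) → MISS  vc=[]
1: 0x1c (blk 7, set 1) → MISS  vc=[5]
2: 0x1f (blk 7, set 1) → L1-HIT  vc=[5]
3: 0x1c (blk 7, set 1) → L1-HIT  vc=[5]
4: 0x1f (blk 7, set 1) → L1-HIT  vc=[5]
5: 0x1d (blk 7, set 1) → L1-HIT  vc=[5]
6: 0x15 (blk 5, set 1) → VC-HIT  vc=[7]
7: 0x2e (blk 11, set 1) → MISS  vc=[7, 5]
8: 0x1f (blk 7, set 1) → VC-HIT  vc=[11, 5]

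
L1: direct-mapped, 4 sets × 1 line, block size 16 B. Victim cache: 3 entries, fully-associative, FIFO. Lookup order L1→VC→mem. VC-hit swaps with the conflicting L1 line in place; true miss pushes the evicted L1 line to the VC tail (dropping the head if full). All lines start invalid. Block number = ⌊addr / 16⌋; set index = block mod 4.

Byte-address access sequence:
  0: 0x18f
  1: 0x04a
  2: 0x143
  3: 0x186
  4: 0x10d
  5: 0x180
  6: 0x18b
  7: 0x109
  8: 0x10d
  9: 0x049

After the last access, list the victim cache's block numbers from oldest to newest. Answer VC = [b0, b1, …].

VC = [20, 16, 24]

#0 0x18f→b24/s0 MISS; vc=[]
#1 0x4a→b4/s0 MISS; vc=[24]
#2 0x143→b20/s0 MISS; vc=[24,4]
#3 0x186→b24/s0 VC-HIT; vc=[20,4]
#4 0x10d→b16/s0 MISS; vc=[20,4,24]
#5 0x180→b24/s0 VC-HIT; vc=[20,4,16]
#6 0x18b→b24/s0 L1-HIT; vc=[20,4,16]
#7 0x109→b16/s0 VC-HIT; vc=[20,4,24]
#8 0x10d→b16/s0 L1-HIT; vc=[20,4,24]
#9 0x49→b4/s0 VC-HIT; vc=[20,16,24]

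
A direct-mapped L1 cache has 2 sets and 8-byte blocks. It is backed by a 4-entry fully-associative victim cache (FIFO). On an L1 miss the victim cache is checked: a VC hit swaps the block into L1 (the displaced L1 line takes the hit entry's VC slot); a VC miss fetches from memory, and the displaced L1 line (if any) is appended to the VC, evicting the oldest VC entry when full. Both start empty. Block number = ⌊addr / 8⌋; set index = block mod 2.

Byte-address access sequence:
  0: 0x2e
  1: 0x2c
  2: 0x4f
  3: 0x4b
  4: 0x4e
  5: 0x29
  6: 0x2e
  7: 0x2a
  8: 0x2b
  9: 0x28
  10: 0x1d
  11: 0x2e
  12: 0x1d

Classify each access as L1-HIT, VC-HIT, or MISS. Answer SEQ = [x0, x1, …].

SEQ = [MISS, L1-HIT, MISS, L1-HIT, L1-HIT, VC-HIT, L1-HIT, L1-HIT, L1-HIT, L1-HIT, MISS, VC-HIT, VC-HIT]

  [0] addr=0x2e blk=5 s=1: MISS | VC []
  [1] addr=0x2c blk=5 s=1: L1-HIT | VC []
  [2] addr=0x4f blk=9 s=1: MISS | VC [5]
  [3] addr=0x4b blk=9 s=1: L1-HIT | VC [5]
  [4] addr=0x4e blk=9 s=1: L1-HIT | VC [5]
  [5] addr=0x29 blk=5 s=1: VC-HIT | VC [9]
  [6] addr=0x2e blk=5 s=1: L1-HIT | VC [9]
  [7] addr=0x2a blk=5 s=1: L1-HIT | VC [9]
  [8] addr=0x2b blk=5 s=1: L1-HIT | VC [9]
  [9] addr=0x28 blk=5 s=1: L1-HIT | VC [9]
  [10] addr=0x1d blk=3 s=1: MISS | VC [9, 5]
  [11] addr=0x2e blk=5 s=1: VC-HIT | VC [9, 3]
  [12] addr=0x1d blk=3 s=1: VC-HIT | VC [9, 5]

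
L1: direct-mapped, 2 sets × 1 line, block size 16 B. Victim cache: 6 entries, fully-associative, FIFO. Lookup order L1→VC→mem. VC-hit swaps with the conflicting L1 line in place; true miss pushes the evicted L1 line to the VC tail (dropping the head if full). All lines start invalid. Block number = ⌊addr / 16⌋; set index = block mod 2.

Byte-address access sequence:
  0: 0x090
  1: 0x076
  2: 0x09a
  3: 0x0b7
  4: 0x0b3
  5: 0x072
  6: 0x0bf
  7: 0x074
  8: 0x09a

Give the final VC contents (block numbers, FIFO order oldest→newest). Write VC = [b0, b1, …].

#0 0x90→b9/s1 MISS; vc=[]
#1 0x76→b7/s1 MISS; vc=[9]
#2 0x9a→b9/s1 VC-HIT; vc=[7]
#3 0xb7→b11/s1 MISS; vc=[7,9]
#4 0xb3→b11/s1 L1-HIT; vc=[7,9]
#5 0x72→b7/s1 VC-HIT; vc=[11,9]
#6 0xbf→b11/s1 VC-HIT; vc=[7,9]
#7 0x74→b7/s1 VC-HIT; vc=[11,9]
#8 0x9a→b9/s1 VC-HIT; vc=[11,7]

VC = [11, 7]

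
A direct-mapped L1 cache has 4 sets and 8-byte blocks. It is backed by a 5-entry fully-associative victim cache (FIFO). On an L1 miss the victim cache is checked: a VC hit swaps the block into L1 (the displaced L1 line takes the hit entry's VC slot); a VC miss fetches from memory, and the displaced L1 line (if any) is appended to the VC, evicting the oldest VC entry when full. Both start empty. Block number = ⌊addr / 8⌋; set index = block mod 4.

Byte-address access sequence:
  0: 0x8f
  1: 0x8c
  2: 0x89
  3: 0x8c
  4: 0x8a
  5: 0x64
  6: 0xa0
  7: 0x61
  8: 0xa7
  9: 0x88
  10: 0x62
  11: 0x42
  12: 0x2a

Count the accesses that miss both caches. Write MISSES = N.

0: 0x8f (blk 17, set 1) → MISS  vc=[]
1: 0x8c (blk 17, set 1) → L1-HIT  vc=[]
2: 0x89 (blk 17, set 1) → L1-HIT  vc=[]
3: 0x8c (blk 17, set 1) → L1-HIT  vc=[]
4: 0x8a (blk 17, set 1) → L1-HIT  vc=[]
5: 0x64 (blk 12, set 0) → MISS  vc=[]
6: 0xa0 (blk 20, set 0) → MISS  vc=[12]
7: 0x61 (blk 12, set 0) → VC-HIT  vc=[20]
8: 0xa7 (blk 20, set 0) → VC-HIT  vc=[12]
9: 0x88 (blk 17, set 1) → L1-HIT  vc=[12]
10: 0x62 (blk 12, set 0) → VC-HIT  vc=[20]
11: 0x42 (blk 8, set 0) → MISS  vc=[20, 12]
12: 0x2a (blk 5, set 1) → MISS  vc=[20, 12, 17]

MISSES = 5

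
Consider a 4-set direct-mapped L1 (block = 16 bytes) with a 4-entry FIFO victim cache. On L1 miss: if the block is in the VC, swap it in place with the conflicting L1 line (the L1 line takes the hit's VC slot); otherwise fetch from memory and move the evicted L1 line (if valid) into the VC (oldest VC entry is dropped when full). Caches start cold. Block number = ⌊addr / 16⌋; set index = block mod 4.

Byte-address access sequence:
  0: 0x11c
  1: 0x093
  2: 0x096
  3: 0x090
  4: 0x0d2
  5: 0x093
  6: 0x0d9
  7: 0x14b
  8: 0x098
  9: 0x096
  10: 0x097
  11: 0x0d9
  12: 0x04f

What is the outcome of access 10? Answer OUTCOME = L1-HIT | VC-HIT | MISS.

0: 0x11c (blk 17, set 1) → MISS  vc=[]
1: 0x93 (blk 9, set 1) → MISS  vc=[17]
2: 0x96 (blk 9, set 1) → L1-HIT  vc=[17]
3: 0x90 (blk 9, set 1) → L1-HIT  vc=[17]
4: 0xd2 (blk 13, set 1) → MISS  vc=[17, 9]
5: 0x93 (blk 9, set 1) → VC-HIT  vc=[17, 13]
6: 0xd9 (blk 13, set 1) → VC-HIT  vc=[17, 9]
7: 0x14b (blk 20, set 0) → MISS  vc=[17, 9]
8: 0x98 (blk 9, set 1) → VC-HIT  vc=[17, 13]
9: 0x96 (blk 9, set 1) → L1-HIT  vc=[17, 13]
10: 0x97 (blk 9, set 1) → L1-HIT  vc=[17, 13]
11: 0xd9 (blk 13, set 1) → VC-HIT  vc=[17, 9]
12: 0x4f (blk 4, set 0) → MISS  vc=[17, 9, 20]

OUTCOME = L1-HIT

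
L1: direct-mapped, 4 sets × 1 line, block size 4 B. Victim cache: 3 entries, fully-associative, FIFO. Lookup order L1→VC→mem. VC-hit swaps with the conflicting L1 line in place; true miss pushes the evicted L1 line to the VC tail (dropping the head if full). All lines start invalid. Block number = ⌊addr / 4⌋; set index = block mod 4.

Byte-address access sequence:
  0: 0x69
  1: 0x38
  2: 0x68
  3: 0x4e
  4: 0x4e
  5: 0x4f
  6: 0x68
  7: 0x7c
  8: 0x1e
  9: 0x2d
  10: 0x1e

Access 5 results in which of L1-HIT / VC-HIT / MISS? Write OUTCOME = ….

  [0] addr=0x69 blk=26 s=2: MISS | VC []
  [1] addr=0x38 blk=14 s=2: MISS | VC [26]
  [2] addr=0x68 blk=26 s=2: VC-HIT | VC [14]
  [3] addr=0x4e blk=19 s=3: MISS | VC [14]
  [4] addr=0x4e blk=19 s=3: L1-HIT | VC [14]
  [5] addr=0x4f blk=19 s=3: L1-HIT | VC [14]
  [6] addr=0x68 blk=26 s=2: L1-HIT | VC [14]
  [7] addr=0x7c blk=31 s=3: MISS | VC [14, 19]
  [8] addr=0x1e blk=7 s=3: MISS | VC [14, 19, 31]
  [9] addr=0x2d blk=11 s=3: MISS | VC [19, 31, 7]
  [10] addr=0x1e blk=7 s=3: VC-HIT | VC [19, 31, 11]

OUTCOME = L1-HIT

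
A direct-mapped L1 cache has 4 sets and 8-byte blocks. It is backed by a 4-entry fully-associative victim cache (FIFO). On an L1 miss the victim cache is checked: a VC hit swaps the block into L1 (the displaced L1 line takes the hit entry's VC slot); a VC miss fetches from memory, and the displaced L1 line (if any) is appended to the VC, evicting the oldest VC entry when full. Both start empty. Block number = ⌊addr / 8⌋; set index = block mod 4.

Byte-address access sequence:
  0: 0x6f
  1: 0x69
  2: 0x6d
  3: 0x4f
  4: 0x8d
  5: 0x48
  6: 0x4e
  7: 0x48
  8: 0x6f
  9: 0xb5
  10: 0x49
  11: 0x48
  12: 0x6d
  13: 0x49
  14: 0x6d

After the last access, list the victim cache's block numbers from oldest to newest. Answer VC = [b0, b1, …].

VC = [9, 17]

  [0] addr=0x6f blk=13 s=1: MISS | VC []
  [1] addr=0x69 blk=13 s=1: L1-HIT | VC []
  [2] addr=0x6d blk=13 s=1: L1-HIT | VC []
  [3] addr=0x4f blk=9 s=1: MISS | VC [13]
  [4] addr=0x8d blk=17 s=1: MISS | VC [13, 9]
  [5] addr=0x48 blk=9 s=1: VC-HIT | VC [13, 17]
  [6] addr=0x4e blk=9 s=1: L1-HIT | VC [13, 17]
  [7] addr=0x48 blk=9 s=1: L1-HIT | VC [13, 17]
  [8] addr=0x6f blk=13 s=1: VC-HIT | VC [9, 17]
  [9] addr=0xb5 blk=22 s=2: MISS | VC [9, 17]
  [10] addr=0x49 blk=9 s=1: VC-HIT | VC [13, 17]
  [11] addr=0x48 blk=9 s=1: L1-HIT | VC [13, 17]
  [12] addr=0x6d blk=13 s=1: VC-HIT | VC [9, 17]
  [13] addr=0x49 blk=9 s=1: VC-HIT | VC [13, 17]
  [14] addr=0x6d blk=13 s=1: VC-HIT | VC [9, 17]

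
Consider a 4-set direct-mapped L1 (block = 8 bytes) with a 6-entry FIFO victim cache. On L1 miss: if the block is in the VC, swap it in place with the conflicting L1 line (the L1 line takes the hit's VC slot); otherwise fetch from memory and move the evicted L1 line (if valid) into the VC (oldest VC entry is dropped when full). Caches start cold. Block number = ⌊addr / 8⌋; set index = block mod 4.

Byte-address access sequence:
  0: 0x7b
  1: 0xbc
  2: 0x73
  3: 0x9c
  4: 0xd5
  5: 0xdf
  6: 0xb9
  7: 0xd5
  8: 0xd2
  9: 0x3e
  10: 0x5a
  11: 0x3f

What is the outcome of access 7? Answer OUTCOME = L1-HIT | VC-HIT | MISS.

  [0] addr=0x7b blk=15 s=3: MISS | VC []
  [1] addr=0xbc blk=23 s=3: MISS | VC [15]
  [2] addr=0x73 blk=14 s=2: MISS | VC [15]
  [3] addr=0x9c blk=19 s=3: MISS | VC [15, 23]
  [4] addr=0xd5 blk=26 s=2: MISS | VC [15, 23, 14]
  [5] addr=0xdf blk=27 s=3: MISS | VC [15, 23, 14, 19]
  [6] addr=0xb9 blk=23 s=3: VC-HIT | VC [15, 27, 14, 19]
  [7] addr=0xd5 blk=26 s=2: L1-HIT | VC [15, 27, 14, 19]
  [8] addr=0xd2 blk=26 s=2: L1-HIT | VC [15, 27, 14, 19]
  [9] addr=0x3e blk=7 s=3: MISS | VC [15, 27, 14, 19, 23]
  [10] addr=0x5a blk=11 s=3: MISS | VC [15, 27, 14, 19, 23, 7]
  [11] addr=0x3f blk=7 s=3: VC-HIT | VC [15, 27, 14, 19, 23, 11]

OUTCOME = L1-HIT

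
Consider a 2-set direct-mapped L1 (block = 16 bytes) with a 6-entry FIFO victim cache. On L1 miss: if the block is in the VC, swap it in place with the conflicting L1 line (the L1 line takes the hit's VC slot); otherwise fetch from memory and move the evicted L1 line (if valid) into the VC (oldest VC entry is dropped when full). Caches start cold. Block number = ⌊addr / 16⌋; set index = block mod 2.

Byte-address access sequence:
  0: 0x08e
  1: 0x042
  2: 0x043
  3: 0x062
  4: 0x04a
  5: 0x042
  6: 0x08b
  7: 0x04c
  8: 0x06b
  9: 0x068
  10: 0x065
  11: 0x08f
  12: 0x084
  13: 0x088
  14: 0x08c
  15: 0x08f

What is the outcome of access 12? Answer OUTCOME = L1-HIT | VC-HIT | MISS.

0: 0x8e (blk 8, set 0) → MISS  vc=[]
1: 0x42 (blk 4, set 0) → MISS  vc=[8]
2: 0x43 (blk 4, set 0) → L1-HIT  vc=[8]
3: 0x62 (blk 6, set 0) → MISS  vc=[8, 4]
4: 0x4a (blk 4, set 0) → VC-HIT  vc=[8, 6]
5: 0x42 (blk 4, set 0) → L1-HIT  vc=[8, 6]
6: 0x8b (blk 8, set 0) → VC-HIT  vc=[4, 6]
7: 0x4c (blk 4, set 0) → VC-HIT  vc=[8, 6]
8: 0x6b (blk 6, set 0) → VC-HIT  vc=[8, 4]
9: 0x68 (blk 6, set 0) → L1-HIT  vc=[8, 4]
10: 0x65 (blk 6, set 0) → L1-HIT  vc=[8, 4]
11: 0x8f (blk 8, set 0) → VC-HIT  vc=[6, 4]
12: 0x84 (blk 8, set 0) → L1-HIT  vc=[6, 4]
13: 0x88 (blk 8, set 0) → L1-HIT  vc=[6, 4]
14: 0x8c (blk 8, set 0) → L1-HIT  vc=[6, 4]
15: 0x8f (blk 8, set 0) → L1-HIT  vc=[6, 4]

OUTCOME = L1-HIT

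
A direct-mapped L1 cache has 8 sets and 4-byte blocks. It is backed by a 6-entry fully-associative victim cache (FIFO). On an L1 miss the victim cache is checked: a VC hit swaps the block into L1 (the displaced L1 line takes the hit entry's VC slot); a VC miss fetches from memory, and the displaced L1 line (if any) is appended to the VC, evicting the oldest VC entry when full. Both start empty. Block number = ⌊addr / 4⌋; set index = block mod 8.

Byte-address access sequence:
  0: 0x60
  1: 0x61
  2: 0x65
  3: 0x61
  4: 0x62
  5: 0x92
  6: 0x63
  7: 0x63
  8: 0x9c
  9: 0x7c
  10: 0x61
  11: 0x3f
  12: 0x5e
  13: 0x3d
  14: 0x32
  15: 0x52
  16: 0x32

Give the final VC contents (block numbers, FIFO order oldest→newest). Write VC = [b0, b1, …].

#0 0x60→b24/s0 MISS; vc=[]
#1 0x61→b24/s0 L1-HIT; vc=[]
#2 0x65→b25/s1 MISS; vc=[]
#3 0x61→b24/s0 L1-HIT; vc=[]
#4 0x62→b24/s0 L1-HIT; vc=[]
#5 0x92→b36/s4 MISS; vc=[]
#6 0x63→b24/s0 L1-HIT; vc=[]
#7 0x63→b24/s0 L1-HIT; vc=[]
#8 0x9c→b39/s7 MISS; vc=[]
#9 0x7c→b31/s7 MISS; vc=[39]
#10 0x61→b24/s0 L1-HIT; vc=[39]
#11 0x3f→b15/s7 MISS; vc=[39,31]
#12 0x5e→b23/s7 MISS; vc=[39,31,15]
#13 0x3d→b15/s7 VC-HIT; vc=[39,31,23]
#14 0x32→b12/s4 MISS; vc=[39,31,23,36]
#15 0x52→b20/s4 MISS; vc=[39,31,23,36,12]
#16 0x32→b12/s4 VC-HIT; vc=[39,31,23,36,20]

VC = [39, 31, 23, 36, 20]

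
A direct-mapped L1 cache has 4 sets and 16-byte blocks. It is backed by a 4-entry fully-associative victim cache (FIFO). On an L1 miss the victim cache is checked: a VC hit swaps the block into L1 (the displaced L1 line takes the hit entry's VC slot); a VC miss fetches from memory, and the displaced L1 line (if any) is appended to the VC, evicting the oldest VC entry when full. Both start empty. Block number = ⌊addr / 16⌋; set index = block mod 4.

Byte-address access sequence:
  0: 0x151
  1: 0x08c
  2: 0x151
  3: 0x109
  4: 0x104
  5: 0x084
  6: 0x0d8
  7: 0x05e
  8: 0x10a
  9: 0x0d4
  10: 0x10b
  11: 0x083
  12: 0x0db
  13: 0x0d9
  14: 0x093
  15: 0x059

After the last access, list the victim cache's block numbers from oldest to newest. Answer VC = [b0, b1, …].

  [0] addr=0x151 blk=21 s=1: MISS | VC []
  [1] addr=0x8c blk=8 s=0: MISS | VC []
  [2] addr=0x151 blk=21 s=1: L1-HIT | VC []
  [3] addr=0x109 blk=16 s=0: MISS | VC [8]
  [4] addr=0x104 blk=16 s=0: L1-HIT | VC [8]
  [5] addr=0x84 blk=8 s=0: VC-HIT | VC [16]
  [6] addr=0xd8 blk=13 s=1: MISS | VC [16, 21]
  [7] addr=0x5e blk=5 s=1: MISS | VC [16, 21, 13]
  [8] addr=0x10a blk=16 s=0: VC-HIT | VC [8, 21, 13]
  [9] addr=0xd4 blk=13 s=1: VC-HIT | VC [8, 21, 5]
  [10] addr=0x10b blk=16 s=0: L1-HIT | VC [8, 21, 5]
  [11] addr=0x83 blk=8 s=0: VC-HIT | VC [16, 21, 5]
  [12] addr=0xdb blk=13 s=1: L1-HIT | VC [16, 21, 5]
  [13] addr=0xd9 blk=13 s=1: L1-HIT | VC [16, 21, 5]
  [14] addr=0x93 blk=9 s=1: MISS | VC [16, 21, 5, 13]
  [15] addr=0x59 blk=5 s=1: VC-HIT | VC [16, 21, 9, 13]

VC = [16, 21, 9, 13]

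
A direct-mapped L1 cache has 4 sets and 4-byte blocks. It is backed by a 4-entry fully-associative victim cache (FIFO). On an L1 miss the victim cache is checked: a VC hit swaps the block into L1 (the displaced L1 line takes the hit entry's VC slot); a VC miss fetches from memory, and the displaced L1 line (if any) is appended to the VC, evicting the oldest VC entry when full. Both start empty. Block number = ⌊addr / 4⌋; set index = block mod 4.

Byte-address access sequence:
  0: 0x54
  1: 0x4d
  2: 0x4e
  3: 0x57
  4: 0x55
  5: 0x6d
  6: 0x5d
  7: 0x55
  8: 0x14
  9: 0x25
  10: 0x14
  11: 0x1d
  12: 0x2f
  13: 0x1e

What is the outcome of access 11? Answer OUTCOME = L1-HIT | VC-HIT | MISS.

  [0] addr=0x54 blk=21 s=1: MISS | VC []
  [1] addr=0x4d blk=19 s=3: MISS | VC []
  [2] addr=0x4e blk=19 s=3: L1-HIT | VC []
  [3] addr=0x57 blk=21 s=1: L1-HIT | VC []
  [4] addr=0x55 blk=21 s=1: L1-HIT | VC []
  [5] addr=0x6d blk=27 s=3: MISS | VC [19]
  [6] addr=0x5d blk=23 s=3: MISS | VC [19, 27]
  [7] addr=0x55 blk=21 s=1: L1-HIT | VC [19, 27]
  [8] addr=0x14 blk=5 s=1: MISS | VC [19, 27, 21]
  [9] addr=0x25 blk=9 s=1: MISS | VC [19, 27, 21, 5]
  [10] addr=0x14 blk=5 s=1: VC-HIT | VC [19, 27, 21, 9]
  [11] addr=0x1d blk=7 s=3: MISS | VC [27, 21, 9, 23]
  [12] addr=0x2f blk=11 s=3: MISS | VC [21, 9, 23, 7]
  [13] addr=0x1e blk=7 s=3: VC-HIT | VC [21, 9, 23, 11]

OUTCOME = MISS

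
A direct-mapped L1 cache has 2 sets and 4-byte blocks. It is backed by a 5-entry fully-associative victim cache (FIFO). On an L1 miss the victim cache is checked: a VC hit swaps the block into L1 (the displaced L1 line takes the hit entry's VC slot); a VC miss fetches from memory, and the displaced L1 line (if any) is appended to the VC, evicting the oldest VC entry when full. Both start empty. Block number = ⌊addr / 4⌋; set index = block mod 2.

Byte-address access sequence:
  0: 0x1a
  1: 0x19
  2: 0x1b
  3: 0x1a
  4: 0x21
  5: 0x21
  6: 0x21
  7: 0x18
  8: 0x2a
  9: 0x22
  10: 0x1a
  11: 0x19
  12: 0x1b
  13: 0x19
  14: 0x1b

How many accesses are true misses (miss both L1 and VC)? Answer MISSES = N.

MISSES = 3

  [0] addr=0x1a blk=6 s=0: MISS | VC []
  [1] addr=0x19 blk=6 s=0: L1-HIT | VC []
  [2] addr=0x1b blk=6 s=0: L1-HIT | VC []
  [3] addr=0x1a blk=6 s=0: L1-HIT | VC []
  [4] addr=0x21 blk=8 s=0: MISS | VC [6]
  [5] addr=0x21 blk=8 s=0: L1-HIT | VC [6]
  [6] addr=0x21 blk=8 s=0: L1-HIT | VC [6]
  [7] addr=0x18 blk=6 s=0: VC-HIT | VC [8]
  [8] addr=0x2a blk=10 s=0: MISS | VC [8, 6]
  [9] addr=0x22 blk=8 s=0: VC-HIT | VC [10, 6]
  [10] addr=0x1a blk=6 s=0: VC-HIT | VC [10, 8]
  [11] addr=0x19 blk=6 s=0: L1-HIT | VC [10, 8]
  [12] addr=0x1b blk=6 s=0: L1-HIT | VC [10, 8]
  [13] addr=0x19 blk=6 s=0: L1-HIT | VC [10, 8]
  [14] addr=0x1b blk=6 s=0: L1-HIT | VC [10, 8]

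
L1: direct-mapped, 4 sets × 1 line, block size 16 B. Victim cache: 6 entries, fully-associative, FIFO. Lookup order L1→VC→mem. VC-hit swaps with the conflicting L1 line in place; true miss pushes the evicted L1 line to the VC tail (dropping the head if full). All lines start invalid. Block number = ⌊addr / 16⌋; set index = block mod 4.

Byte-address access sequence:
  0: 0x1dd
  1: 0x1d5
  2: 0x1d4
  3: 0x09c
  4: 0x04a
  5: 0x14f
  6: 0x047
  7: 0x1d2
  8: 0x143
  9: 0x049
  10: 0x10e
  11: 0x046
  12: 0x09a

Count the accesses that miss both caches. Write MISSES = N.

MISSES = 5

  [0] addr=0x1dd blk=29 s=1: MISS | VC []
  [1] addr=0x1d5 blk=29 s=1: L1-HIT | VC []
  [2] addr=0x1d4 blk=29 s=1: L1-HIT | VC []
  [3] addr=0x9c blk=9 s=1: MISS | VC [29]
  [4] addr=0x4a blk=4 s=0: MISS | VC [29]
  [5] addr=0x14f blk=20 s=0: MISS | VC [29, 4]
  [6] addr=0x47 blk=4 s=0: VC-HIT | VC [29, 20]
  [7] addr=0x1d2 blk=29 s=1: VC-HIT | VC [9, 20]
  [8] addr=0x143 blk=20 s=0: VC-HIT | VC [9, 4]
  [9] addr=0x49 blk=4 s=0: VC-HIT | VC [9, 20]
  [10] addr=0x10e blk=16 s=0: MISS | VC [9, 20, 4]
  [11] addr=0x46 blk=4 s=0: VC-HIT | VC [9, 20, 16]
  [12] addr=0x9a blk=9 s=1: VC-HIT | VC [29, 20, 16]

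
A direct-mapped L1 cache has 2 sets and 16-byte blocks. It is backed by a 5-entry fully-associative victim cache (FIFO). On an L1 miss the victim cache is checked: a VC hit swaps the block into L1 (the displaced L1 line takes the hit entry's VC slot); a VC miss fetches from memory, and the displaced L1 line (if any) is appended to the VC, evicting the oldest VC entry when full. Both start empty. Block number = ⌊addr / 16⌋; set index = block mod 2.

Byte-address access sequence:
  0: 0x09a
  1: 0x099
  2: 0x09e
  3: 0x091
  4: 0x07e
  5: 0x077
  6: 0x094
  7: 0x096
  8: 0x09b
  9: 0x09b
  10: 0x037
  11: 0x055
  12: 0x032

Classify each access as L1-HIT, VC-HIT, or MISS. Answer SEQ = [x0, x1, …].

SEQ = [MISS, L1-HIT, L1-HIT, L1-HIT, MISS, L1-HIT, VC-HIT, L1-HIT, L1-HIT, L1-HIT, MISS, MISS, VC-HIT]

0: 0x9a (blk 9, set 1) → MISS  vc=[]
1: 0x99 (blk 9, set 1) → L1-HIT  vc=[]
2: 0x9e (blk 9, set 1) → L1-HIT  vc=[]
3: 0x91 (blk 9, set 1) → L1-HIT  vc=[]
4: 0x7e (blk 7, set 1) → MISS  vc=[9]
5: 0x77 (blk 7, set 1) → L1-HIT  vc=[9]
6: 0x94 (blk 9, set 1) → VC-HIT  vc=[7]
7: 0x96 (blk 9, set 1) → L1-HIT  vc=[7]
8: 0x9b (blk 9, set 1) → L1-HIT  vc=[7]
9: 0x9b (blk 9, set 1) → L1-HIT  vc=[7]
10: 0x37 (blk 3, set 1) → MISS  vc=[7, 9]
11: 0x55 (blk 5, set 1) → MISS  vc=[7, 9, 3]
12: 0x32 (blk 3, set 1) → VC-HIT  vc=[7, 9, 5]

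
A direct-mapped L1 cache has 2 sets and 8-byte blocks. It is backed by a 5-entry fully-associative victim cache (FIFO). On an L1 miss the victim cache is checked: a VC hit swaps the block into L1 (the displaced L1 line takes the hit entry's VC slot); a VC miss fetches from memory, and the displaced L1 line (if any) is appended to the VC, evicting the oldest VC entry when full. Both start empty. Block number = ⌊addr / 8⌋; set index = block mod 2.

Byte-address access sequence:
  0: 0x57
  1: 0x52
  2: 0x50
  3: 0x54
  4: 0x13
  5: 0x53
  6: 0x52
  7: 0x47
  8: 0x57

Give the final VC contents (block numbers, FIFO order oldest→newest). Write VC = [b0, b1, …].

0: 0x57 (blk 10, set 0) → MISS  vc=[]
1: 0x52 (blk 10, set 0) → L1-HIT  vc=[]
2: 0x50 (blk 10, set 0) → L1-HIT  vc=[]
3: 0x54 (blk 10, set 0) → L1-HIT  vc=[]
4: 0x13 (blk 2, set 0) → MISS  vc=[10]
5: 0x53 (blk 10, set 0) → VC-HIT  vc=[2]
6: 0x52 (blk 10, set 0) → L1-HIT  vc=[2]
7: 0x47 (blk 8, set 0) → MISS  vc=[2, 10]
8: 0x57 (blk 10, set 0) → VC-HIT  vc=[2, 8]

VC = [2, 8]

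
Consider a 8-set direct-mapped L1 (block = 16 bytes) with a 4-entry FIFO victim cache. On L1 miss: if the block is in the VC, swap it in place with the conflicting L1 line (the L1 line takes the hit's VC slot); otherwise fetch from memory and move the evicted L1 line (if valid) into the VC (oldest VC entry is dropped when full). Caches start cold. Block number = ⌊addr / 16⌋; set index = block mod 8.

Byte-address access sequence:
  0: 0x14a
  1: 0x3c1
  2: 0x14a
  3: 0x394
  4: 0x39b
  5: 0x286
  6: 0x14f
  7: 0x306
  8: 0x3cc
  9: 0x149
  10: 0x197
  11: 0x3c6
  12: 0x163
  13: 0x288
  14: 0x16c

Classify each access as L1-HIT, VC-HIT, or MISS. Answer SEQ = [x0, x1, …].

SEQ = [MISS, MISS, VC-HIT, MISS, L1-HIT, MISS, L1-HIT, MISS, VC-HIT, VC-HIT, MISS, VC-HIT, MISS, VC-HIT, L1-HIT]

#0 0x14a→b20/s4 MISS; vc=[]
#1 0x3c1→b60/s4 MISS; vc=[20]
#2 0x14a→b20/s4 VC-HIT; vc=[60]
#3 0x394→b57/s1 MISS; vc=[60]
#4 0x39b→b57/s1 L1-HIT; vc=[60]
#5 0x286→b40/s0 MISS; vc=[60]
#6 0x14f→b20/s4 L1-HIT; vc=[60]
#7 0x306→b48/s0 MISS; vc=[60,40]
#8 0x3cc→b60/s4 VC-HIT; vc=[20,40]
#9 0x149→b20/s4 VC-HIT; vc=[60,40]
#10 0x197→b25/s1 MISS; vc=[60,40,57]
#11 0x3c6→b60/s4 VC-HIT; vc=[20,40,57]
#12 0x163→b22/s6 MISS; vc=[20,40,57]
#13 0x288→b40/s0 VC-HIT; vc=[20,48,57]
#14 0x16c→b22/s6 L1-HIT; vc=[20,48,57]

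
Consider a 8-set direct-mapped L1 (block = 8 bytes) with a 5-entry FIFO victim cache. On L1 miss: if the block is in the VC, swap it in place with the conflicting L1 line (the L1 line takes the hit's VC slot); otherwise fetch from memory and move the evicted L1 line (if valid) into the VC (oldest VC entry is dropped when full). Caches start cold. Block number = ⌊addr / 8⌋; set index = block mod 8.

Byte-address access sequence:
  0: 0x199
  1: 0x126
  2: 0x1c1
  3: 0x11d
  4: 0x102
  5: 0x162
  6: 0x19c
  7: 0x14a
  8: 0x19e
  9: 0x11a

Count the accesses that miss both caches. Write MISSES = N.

MISSES = 7

  [0] addr=0x199 blk=51 s=3: MISS | VC []
  [1] addr=0x126 blk=36 s=4: MISS | VC []
  [2] addr=0x1c1 blk=56 s=0: MISS | VC []
  [3] addr=0x11d blk=35 s=3: MISS | VC [51]
  [4] addr=0x102 blk=32 s=0: MISS | VC [51, 56]
  [5] addr=0x162 blk=44 s=4: MISS | VC [51, 56, 36]
  [6] addr=0x19c blk=51 s=3: VC-HIT | VC [35, 56, 36]
  [7] addr=0x14a blk=41 s=1: MISS | VC [35, 56, 36]
  [8] addr=0x19e blk=51 s=3: L1-HIT | VC [35, 56, 36]
  [9] addr=0x11a blk=35 s=3: VC-HIT | VC [51, 56, 36]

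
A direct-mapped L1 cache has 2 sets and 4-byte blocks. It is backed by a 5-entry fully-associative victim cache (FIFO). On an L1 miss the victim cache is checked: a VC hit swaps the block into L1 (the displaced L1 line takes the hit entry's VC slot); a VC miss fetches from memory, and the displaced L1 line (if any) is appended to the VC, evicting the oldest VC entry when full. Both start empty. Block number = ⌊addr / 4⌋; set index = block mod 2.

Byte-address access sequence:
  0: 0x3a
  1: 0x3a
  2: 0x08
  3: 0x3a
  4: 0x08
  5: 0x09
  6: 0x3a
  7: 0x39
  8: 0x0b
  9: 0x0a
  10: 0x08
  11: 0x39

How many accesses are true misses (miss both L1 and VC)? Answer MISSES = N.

  [0] addr=0x3a blk=14 s=0: MISS | VC []
  [1] addr=0x3a blk=14 s=0: L1-HIT | VC []
  [2] addr=0x8 blk=2 s=0: MISS | VC [14]
  [3] addr=0x3a blk=14 s=0: VC-HIT | VC [2]
  [4] addr=0x8 blk=2 s=0: VC-HIT | VC [14]
  [5] addr=0x9 blk=2 s=0: L1-HIT | VC [14]
  [6] addr=0x3a blk=14 s=0: VC-HIT | VC [2]
  [7] addr=0x39 blk=14 s=0: L1-HIT | VC [2]
  [8] addr=0xb blk=2 s=0: VC-HIT | VC [14]
  [9] addr=0xa blk=2 s=0: L1-HIT | VC [14]
  [10] addr=0x8 blk=2 s=0: L1-HIT | VC [14]
  [11] addr=0x39 blk=14 s=0: VC-HIT | VC [2]

MISSES = 2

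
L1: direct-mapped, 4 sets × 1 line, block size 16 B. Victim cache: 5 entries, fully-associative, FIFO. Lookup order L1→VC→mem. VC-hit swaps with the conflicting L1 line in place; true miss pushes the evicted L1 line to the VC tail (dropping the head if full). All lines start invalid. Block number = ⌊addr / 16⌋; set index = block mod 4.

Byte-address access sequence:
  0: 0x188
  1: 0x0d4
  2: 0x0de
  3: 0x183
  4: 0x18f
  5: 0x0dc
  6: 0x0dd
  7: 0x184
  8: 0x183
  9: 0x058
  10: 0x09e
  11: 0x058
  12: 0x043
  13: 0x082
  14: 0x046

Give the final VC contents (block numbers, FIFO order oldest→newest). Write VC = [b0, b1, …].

VC = [13, 9, 24, 8]

#0 0x188→b24/s0 MISS; vc=[]
#1 0xd4→b13/s1 MISS; vc=[]
#2 0xde→b13/s1 L1-HIT; vc=[]
#3 0x183→b24/s0 L1-HIT; vc=[]
#4 0x18f→b24/s0 L1-HIT; vc=[]
#5 0xdc→b13/s1 L1-HIT; vc=[]
#6 0xdd→b13/s1 L1-HIT; vc=[]
#7 0x184→b24/s0 L1-HIT; vc=[]
#8 0x183→b24/s0 L1-HIT; vc=[]
#9 0x58→b5/s1 MISS; vc=[13]
#10 0x9e→b9/s1 MISS; vc=[13,5]
#11 0x58→b5/s1 VC-HIT; vc=[13,9]
#12 0x43→b4/s0 MISS; vc=[13,9,24]
#13 0x82→b8/s0 MISS; vc=[13,9,24,4]
#14 0x46→b4/s0 VC-HIT; vc=[13,9,24,8]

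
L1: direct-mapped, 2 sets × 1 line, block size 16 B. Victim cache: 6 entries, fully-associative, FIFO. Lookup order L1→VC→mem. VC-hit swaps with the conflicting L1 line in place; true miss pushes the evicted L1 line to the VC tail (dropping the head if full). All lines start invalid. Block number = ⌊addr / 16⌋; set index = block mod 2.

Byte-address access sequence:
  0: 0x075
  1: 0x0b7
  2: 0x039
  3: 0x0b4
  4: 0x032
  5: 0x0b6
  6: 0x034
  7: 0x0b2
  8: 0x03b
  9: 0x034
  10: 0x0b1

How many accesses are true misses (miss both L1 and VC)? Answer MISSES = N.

MISSES = 3

#0 0x75→b7/s1 MISS; vc=[]
#1 0xb7→b11/s1 MISS; vc=[7]
#2 0x39→b3/s1 MISS; vc=[7,11]
#3 0xb4→b11/s1 VC-HIT; vc=[7,3]
#4 0x32→b3/s1 VC-HIT; vc=[7,11]
#5 0xb6→b11/s1 VC-HIT; vc=[7,3]
#6 0x34→b3/s1 VC-HIT; vc=[7,11]
#7 0xb2→b11/s1 VC-HIT; vc=[7,3]
#8 0x3b→b3/s1 VC-HIT; vc=[7,11]
#9 0x34→b3/s1 L1-HIT; vc=[7,11]
#10 0xb1→b11/s1 VC-HIT; vc=[7,3]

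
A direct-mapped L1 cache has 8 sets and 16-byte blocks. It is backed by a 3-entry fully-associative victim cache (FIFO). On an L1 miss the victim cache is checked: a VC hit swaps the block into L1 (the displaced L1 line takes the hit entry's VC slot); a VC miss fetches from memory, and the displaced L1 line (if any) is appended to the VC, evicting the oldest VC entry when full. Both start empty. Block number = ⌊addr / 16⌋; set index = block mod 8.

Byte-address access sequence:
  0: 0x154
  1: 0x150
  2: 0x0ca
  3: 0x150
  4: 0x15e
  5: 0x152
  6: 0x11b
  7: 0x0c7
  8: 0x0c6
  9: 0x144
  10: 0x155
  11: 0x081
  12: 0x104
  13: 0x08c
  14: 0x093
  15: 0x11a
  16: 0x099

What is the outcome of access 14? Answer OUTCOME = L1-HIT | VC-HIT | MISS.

OUTCOME = MISS

#0 0x154→b21/s5 MISS; vc=[]
#1 0x150→b21/s5 L1-HIT; vc=[]
#2 0xca→b12/s4 MISS; vc=[]
#3 0x150→b21/s5 L1-HIT; vc=[]
#4 0x15e→b21/s5 L1-HIT; vc=[]
#5 0x152→b21/s5 L1-HIT; vc=[]
#6 0x11b→b17/s1 MISS; vc=[]
#7 0xc7→b12/s4 L1-HIT; vc=[]
#8 0xc6→b12/s4 L1-HIT; vc=[]
#9 0x144→b20/s4 MISS; vc=[12]
#10 0x155→b21/s5 L1-HIT; vc=[12]
#11 0x81→b8/s0 MISS; vc=[12]
#12 0x104→b16/s0 MISS; vc=[12,8]
#13 0x8c→b8/s0 VC-HIT; vc=[12,16]
#14 0x93→b9/s1 MISS; vc=[12,16,17]
#15 0x11a→b17/s1 VC-HIT; vc=[12,16,9]
#16 0x99→b9/s1 VC-HIT; vc=[12,16,17]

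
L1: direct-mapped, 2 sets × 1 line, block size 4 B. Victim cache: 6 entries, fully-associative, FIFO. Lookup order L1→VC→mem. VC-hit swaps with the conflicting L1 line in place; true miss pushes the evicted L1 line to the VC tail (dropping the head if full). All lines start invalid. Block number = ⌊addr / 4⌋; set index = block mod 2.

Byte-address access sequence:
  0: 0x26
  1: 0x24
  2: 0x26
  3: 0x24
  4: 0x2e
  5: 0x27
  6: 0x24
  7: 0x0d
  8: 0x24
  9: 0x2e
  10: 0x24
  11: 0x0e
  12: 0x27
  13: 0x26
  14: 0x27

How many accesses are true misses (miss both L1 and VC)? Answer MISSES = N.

MISSES = 3

0: 0x26 (blk 9, set 1) → MISS  vc=[]
1: 0x24 (blk 9, set 1) → L1-HIT  vc=[]
2: 0x26 (blk 9, set 1) → L1-HIT  vc=[]
3: 0x24 (blk 9, set 1) → L1-HIT  vc=[]
4: 0x2e (blk 11, set 1) → MISS  vc=[9]
5: 0x27 (blk 9, set 1) → VC-HIT  vc=[11]
6: 0x24 (blk 9, set 1) → L1-HIT  vc=[11]
7: 0xd (blk 3, set 1) → MISS  vc=[11, 9]
8: 0x24 (blk 9, set 1) → VC-HIT  vc=[11, 3]
9: 0x2e (blk 11, set 1) → VC-HIT  vc=[9, 3]
10: 0x24 (blk 9, set 1) → VC-HIT  vc=[11, 3]
11: 0xe (blk 3, set 1) → VC-HIT  vc=[11, 9]
12: 0x27 (blk 9, set 1) → VC-HIT  vc=[11, 3]
13: 0x26 (blk 9, set 1) → L1-HIT  vc=[11, 3]
14: 0x27 (blk 9, set 1) → L1-HIT  vc=[11, 3]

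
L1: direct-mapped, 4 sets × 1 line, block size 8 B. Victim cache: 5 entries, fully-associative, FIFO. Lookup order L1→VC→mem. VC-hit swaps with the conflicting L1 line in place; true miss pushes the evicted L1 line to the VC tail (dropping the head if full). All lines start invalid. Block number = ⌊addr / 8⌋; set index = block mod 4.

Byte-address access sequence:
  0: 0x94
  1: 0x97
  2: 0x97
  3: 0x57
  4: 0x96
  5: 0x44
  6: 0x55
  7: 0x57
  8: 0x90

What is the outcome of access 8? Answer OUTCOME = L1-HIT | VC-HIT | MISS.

OUTCOME = VC-HIT

#0 0x94→b18/s2 MISS; vc=[]
#1 0x97→b18/s2 L1-HIT; vc=[]
#2 0x97→b18/s2 L1-HIT; vc=[]
#3 0x57→b10/s2 MISS; vc=[18]
#4 0x96→b18/s2 VC-HIT; vc=[10]
#5 0x44→b8/s0 MISS; vc=[10]
#6 0x55→b10/s2 VC-HIT; vc=[18]
#7 0x57→b10/s2 L1-HIT; vc=[18]
#8 0x90→b18/s2 VC-HIT; vc=[10]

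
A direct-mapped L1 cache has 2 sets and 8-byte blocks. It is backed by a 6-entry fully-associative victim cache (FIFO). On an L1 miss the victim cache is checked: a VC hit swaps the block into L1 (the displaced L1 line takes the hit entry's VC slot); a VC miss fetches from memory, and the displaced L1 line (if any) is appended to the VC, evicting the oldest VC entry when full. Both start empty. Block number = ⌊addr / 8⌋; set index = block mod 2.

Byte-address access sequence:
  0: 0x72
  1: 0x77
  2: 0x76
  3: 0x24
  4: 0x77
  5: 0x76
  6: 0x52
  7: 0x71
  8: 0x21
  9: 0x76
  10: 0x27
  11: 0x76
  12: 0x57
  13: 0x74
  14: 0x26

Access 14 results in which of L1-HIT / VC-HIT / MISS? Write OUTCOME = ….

OUTCOME = VC-HIT

0: 0x72 (blk 14, set 0) → MISS  vc=[]
1: 0x77 (blk 14, set 0) → L1-HIT  vc=[]
2: 0x76 (blk 14, set 0) → L1-HIT  vc=[]
3: 0x24 (blk 4, set 0) → MISS  vc=[14]
4: 0x77 (blk 14, set 0) → VC-HIT  vc=[4]
5: 0x76 (blk 14, set 0) → L1-HIT  vc=[4]
6: 0x52 (blk 10, set 0) → MISS  vc=[4, 14]
7: 0x71 (blk 14, set 0) → VC-HIT  vc=[4, 10]
8: 0x21 (blk 4, set 0) → VC-HIT  vc=[14, 10]
9: 0x76 (blk 14, set 0) → VC-HIT  vc=[4, 10]
10: 0x27 (blk 4, set 0) → VC-HIT  vc=[14, 10]
11: 0x76 (blk 14, set 0) → VC-HIT  vc=[4, 10]
12: 0x57 (blk 10, set 0) → VC-HIT  vc=[4, 14]
13: 0x74 (blk 14, set 0) → VC-HIT  vc=[4, 10]
14: 0x26 (blk 4, set 0) → VC-HIT  vc=[14, 10]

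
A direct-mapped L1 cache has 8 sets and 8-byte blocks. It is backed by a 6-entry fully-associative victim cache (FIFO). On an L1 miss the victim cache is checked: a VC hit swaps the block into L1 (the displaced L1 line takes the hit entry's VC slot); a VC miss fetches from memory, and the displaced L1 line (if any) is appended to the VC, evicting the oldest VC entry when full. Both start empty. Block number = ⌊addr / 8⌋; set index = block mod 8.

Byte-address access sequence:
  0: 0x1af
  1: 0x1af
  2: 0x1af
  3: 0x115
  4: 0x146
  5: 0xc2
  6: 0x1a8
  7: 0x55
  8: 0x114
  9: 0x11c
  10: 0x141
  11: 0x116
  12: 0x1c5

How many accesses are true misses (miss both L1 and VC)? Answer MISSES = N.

MISSES = 7

  [0] addr=0x1af blk=53 s=5: MISS | VC []
  [1] addr=0x1af blk=53 s=5: L1-HIT | VC []
  [2] addr=0x1af blk=53 s=5: L1-HIT | VC []
  [3] addr=0x115 blk=34 s=2: MISS | VC []
  [4] addr=0x146 blk=40 s=0: MISS | VC []
  [5] addr=0xc2 blk=24 s=0: MISS | VC [40]
  [6] addr=0x1a8 blk=53 s=5: L1-HIT | VC [40]
  [7] addr=0x55 blk=10 s=2: MISS | VC [40, 34]
  [8] addr=0x114 blk=34 s=2: VC-HIT | VC [40, 10]
  [9] addr=0x11c blk=35 s=3: MISS | VC [40, 10]
  [10] addr=0x141 blk=40 s=0: VC-HIT | VC [24, 10]
  [11] addr=0x116 blk=34 s=2: L1-HIT | VC [24, 10]
  [12] addr=0x1c5 blk=56 s=0: MISS | VC [24, 10, 40]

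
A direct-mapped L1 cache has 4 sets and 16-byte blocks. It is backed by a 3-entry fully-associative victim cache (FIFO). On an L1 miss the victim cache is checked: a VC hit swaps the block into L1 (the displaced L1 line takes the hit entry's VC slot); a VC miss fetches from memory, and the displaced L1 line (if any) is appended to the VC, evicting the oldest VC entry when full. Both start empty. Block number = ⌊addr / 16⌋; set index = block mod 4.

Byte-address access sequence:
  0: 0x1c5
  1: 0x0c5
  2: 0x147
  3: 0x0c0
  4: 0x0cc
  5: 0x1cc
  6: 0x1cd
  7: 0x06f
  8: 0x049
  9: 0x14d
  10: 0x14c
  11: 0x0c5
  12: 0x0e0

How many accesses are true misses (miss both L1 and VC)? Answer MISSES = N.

MISSES = 6

  [0] addr=0x1c5 blk=28 s=0: MISS | VC []
  [1] addr=0xc5 blk=12 s=0: MISS | VC [28]
  [2] addr=0x147 blk=20 s=0: MISS | VC [28, 12]
  [3] addr=0xc0 blk=12 s=0: VC-HIT | VC [28, 20]
  [4] addr=0xcc blk=12 s=0: L1-HIT | VC [28, 20]
  [5] addr=0x1cc blk=28 s=0: VC-HIT | VC [12, 20]
  [6] addr=0x1cd blk=28 s=0: L1-HIT | VC [12, 20]
  [7] addr=0x6f blk=6 s=2: MISS | VC [12, 20]
  [8] addr=0x49 blk=4 s=0: MISS | VC [12, 20, 28]
  [9] addr=0x14d blk=20 s=0: VC-HIT | VC [12, 4, 28]
  [10] addr=0x14c blk=20 s=0: L1-HIT | VC [12, 4, 28]
  [11] addr=0xc5 blk=12 s=0: VC-HIT | VC [20, 4, 28]
  [12] addr=0xe0 blk=14 s=2: MISS | VC [4, 28, 6]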